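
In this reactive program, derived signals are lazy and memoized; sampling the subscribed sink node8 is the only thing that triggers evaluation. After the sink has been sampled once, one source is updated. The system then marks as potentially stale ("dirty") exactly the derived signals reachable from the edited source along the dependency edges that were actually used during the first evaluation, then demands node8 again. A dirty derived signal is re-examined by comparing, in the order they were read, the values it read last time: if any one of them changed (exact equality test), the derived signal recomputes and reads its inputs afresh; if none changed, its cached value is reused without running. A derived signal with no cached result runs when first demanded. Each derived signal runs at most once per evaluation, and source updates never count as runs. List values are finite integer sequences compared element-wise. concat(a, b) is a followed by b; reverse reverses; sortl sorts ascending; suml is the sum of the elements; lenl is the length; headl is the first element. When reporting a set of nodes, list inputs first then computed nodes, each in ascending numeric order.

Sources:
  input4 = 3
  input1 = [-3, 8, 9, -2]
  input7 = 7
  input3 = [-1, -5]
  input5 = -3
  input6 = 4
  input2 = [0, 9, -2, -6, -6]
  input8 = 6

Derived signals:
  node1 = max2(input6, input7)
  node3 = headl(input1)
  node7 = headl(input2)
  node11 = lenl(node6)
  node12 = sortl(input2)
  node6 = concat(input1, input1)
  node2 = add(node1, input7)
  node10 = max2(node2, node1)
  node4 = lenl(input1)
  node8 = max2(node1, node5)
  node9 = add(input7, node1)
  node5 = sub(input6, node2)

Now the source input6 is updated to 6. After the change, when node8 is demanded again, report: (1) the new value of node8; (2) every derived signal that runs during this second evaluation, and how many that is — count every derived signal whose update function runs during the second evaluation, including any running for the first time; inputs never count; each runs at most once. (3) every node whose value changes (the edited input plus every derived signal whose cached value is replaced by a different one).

Demanding node8 again yields 7.
3 derived signals run: node1, node5, node8.
The nodes whose values change: input6, node5.
Note where the cutoff bites: node2 is checked, finds nothing changed, and keeps its cache.

First demand of the output computes:
  node1 = max2(4, 7) = 7
  node2 = add(7, 7) = 14
  node5 = sub(4, 14) = -10
  node8 = max2(7, -10) = 7

After the edit, cleaning proceeds:
  node1: a read changed (input6 4->6) — executes, giving 7 — identical to its old value.
  node2: dirty, but its reads are unchanged (node1 unchanged, input7 unchanged); cached 14 stands.
  node5: a read changed (input6 4->6) — executes, giving -8.
  node8: a read changed (node5 -10->-8) — executes, giving 7 — identical to its old value.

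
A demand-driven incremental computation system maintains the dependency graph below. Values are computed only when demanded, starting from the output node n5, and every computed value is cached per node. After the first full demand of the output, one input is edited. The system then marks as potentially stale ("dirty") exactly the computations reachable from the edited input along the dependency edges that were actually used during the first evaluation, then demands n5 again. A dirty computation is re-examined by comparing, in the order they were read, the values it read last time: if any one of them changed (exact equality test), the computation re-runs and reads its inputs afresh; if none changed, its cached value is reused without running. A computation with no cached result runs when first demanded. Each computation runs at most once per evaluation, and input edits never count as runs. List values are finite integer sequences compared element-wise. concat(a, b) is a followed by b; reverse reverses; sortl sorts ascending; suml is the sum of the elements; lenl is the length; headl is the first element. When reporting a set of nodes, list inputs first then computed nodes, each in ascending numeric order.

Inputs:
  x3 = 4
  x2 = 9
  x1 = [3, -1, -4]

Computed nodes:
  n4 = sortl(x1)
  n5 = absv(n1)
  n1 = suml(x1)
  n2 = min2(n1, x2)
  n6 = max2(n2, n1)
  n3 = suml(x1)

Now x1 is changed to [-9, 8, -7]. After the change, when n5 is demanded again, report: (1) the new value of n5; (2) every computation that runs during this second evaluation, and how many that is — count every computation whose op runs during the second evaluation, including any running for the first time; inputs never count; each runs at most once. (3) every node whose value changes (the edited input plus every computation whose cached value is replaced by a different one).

New value of n5: 8.
Computations that run: n1, n5 — 2 in total.
Values that change: x1, n1, n5.

First evaluation (everything demanded from the output):
  n1 = suml([3, -1, -4]) = -2
  n5 = absv(-2) = 2

Propagation after the edit:
  n1: runs — x1 [3, -1, -4]->[-9, 8, -7]; result -8.
  n5: runs — n1 -2->-8; result 8.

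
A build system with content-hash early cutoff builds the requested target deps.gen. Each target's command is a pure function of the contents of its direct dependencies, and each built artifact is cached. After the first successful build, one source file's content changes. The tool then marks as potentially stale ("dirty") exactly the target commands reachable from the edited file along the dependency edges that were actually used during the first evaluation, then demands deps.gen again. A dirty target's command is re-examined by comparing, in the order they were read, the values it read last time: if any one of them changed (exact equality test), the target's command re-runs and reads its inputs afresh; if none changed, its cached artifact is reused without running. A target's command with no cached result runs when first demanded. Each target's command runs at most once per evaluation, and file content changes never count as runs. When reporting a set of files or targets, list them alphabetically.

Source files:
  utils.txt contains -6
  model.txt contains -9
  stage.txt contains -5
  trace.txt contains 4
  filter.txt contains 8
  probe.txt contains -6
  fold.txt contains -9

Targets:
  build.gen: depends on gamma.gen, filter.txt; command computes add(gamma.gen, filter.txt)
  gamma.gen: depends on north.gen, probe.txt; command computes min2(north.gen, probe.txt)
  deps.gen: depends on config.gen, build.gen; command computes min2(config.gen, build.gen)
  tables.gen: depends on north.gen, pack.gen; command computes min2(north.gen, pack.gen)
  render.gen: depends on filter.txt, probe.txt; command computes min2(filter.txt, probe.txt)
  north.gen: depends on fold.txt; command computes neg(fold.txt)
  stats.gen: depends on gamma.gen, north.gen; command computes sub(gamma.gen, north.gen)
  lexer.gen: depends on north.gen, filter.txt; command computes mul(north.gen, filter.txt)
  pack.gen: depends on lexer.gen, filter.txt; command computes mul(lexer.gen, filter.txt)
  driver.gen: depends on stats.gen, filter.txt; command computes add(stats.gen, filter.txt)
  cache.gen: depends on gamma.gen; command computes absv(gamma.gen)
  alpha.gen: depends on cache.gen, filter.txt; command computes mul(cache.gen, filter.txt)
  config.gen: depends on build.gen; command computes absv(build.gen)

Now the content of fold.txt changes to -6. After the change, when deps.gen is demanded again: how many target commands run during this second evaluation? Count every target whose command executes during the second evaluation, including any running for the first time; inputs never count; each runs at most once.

First evaluation (everything demanded from the output):
  north.gen = neg(-9) = 9
  gamma.gen = min2(9, -6) = -6
  build.gen = add(-6, 8) = 2
  config.gen = absv(2) = 2
  deps.gen = min2(2, 2) = 2

Propagation after the edit:
  north.gen: runs — fold.txt -9->-6; result 6.
  gamma.gen: runs — north.gen 9->6; result -6 (same value as before).
  build.gen: checked — values it read are unchanged (gamma.gen unchanged, filter.txt unchanged); reused cached 2 without running.
  config.gen: checked — values it read are unchanged (build.gen unchanged); reused cached 2 without running.
  deps.gen: checked — values it read are unchanged (config.gen unchanged, build.gen unchanged); reused cached 2 without running.

Key observation: the change is absorbed at gamma.gen — it re-runs but produces the same value, and the output's value is unchanged.

Target commands that run: gamma.gen, north.gen — 2 in total.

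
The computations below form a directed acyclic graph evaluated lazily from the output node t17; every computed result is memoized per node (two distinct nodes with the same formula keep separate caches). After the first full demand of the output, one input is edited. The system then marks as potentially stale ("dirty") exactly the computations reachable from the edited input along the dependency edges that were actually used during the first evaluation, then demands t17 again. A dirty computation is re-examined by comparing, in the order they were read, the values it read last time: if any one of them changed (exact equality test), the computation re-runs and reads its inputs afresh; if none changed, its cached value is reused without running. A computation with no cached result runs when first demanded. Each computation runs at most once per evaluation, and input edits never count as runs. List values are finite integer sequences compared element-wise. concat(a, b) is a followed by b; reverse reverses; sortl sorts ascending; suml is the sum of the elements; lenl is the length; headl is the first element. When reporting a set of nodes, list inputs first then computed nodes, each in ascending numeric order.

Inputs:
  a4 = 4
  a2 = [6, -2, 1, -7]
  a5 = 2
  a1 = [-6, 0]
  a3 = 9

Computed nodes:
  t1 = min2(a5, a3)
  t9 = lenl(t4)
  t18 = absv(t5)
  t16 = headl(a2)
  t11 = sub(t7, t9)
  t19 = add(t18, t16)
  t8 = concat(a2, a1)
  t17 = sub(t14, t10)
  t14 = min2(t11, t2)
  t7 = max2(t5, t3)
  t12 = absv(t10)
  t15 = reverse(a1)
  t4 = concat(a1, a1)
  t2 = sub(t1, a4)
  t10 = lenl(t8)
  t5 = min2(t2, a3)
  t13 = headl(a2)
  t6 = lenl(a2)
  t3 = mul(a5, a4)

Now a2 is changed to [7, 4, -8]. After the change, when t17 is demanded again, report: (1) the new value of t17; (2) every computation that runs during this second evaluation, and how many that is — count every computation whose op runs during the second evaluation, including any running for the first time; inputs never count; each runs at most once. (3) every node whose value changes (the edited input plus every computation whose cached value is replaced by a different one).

First demand of the output computes:
  t1 = min2(2, 9) = 2
  t2 = sub(2, 4) = -2
  t3 = mul(2, 4) = 8
  t4 = concat([-6, 0], [-6, 0]) = [-6, 0, -6, 0]
  t5 = min2(-2, 9) = -2
  t7 = max2(-2, 8) = 8
  t8 = concat([6, -2, 1, -7], [-6, 0]) = [6, -2, 1, -7, -6, 0]
  t9 = lenl([-6, 0, -6, 0]) = 4
  t10 = lenl([6, -2, 1, -7, -6, 0]) = 6
  t11 = sub(8, 4) = 4
  t14 = min2(4, -2) = -2
  t17 = sub(-2, 6) = -8

After the edit, cleaning proceeds:
  t8: a read changed (a2 [6, -2, 1, -7]->[7, 4, -8]) — executes, giving [7, 4, -8, -6, 0].
  t10: a read changed (t8 [6, -2, 1, -7, -6, 0]->[7, 4, -8, -6, 0]) — executes, giving 5.
  t17: a read changed (t10 6->5) — executes, giving -7.

Demanding t17 again yields -7.
3 computations run: t8, t10, t17.
The nodes whose values change: a2, t8, t10, t17.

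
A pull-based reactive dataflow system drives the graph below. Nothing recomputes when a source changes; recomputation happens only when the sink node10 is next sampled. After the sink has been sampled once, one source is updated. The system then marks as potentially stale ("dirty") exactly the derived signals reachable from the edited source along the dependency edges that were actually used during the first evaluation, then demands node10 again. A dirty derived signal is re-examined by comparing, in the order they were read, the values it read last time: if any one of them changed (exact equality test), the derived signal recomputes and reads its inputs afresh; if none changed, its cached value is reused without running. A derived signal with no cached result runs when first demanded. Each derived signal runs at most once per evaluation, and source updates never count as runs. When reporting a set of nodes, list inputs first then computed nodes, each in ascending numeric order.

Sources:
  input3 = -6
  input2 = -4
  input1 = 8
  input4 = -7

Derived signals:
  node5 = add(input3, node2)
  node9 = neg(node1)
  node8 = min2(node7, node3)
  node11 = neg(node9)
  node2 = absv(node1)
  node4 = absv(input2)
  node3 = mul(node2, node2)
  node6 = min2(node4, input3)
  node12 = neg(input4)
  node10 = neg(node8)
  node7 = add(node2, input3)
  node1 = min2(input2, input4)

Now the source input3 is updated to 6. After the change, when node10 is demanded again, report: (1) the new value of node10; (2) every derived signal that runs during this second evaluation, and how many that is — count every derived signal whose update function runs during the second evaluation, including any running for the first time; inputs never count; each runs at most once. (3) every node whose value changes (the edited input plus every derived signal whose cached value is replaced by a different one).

First evaluation (everything demanded from the output):
  node1 = min2(-4, -7) = -7
  node2 = absv(-7) = 7
  node3 = mul(7, 7) = 49
  node7 = add(7, -6) = 1
  node8 = min2(1, 49) = 1
  node10 = neg(1) = -1

Propagation after the edit:
  node7: runs — input3 -6->6; result 13.
  node8: runs — node7 1->13; result 13.
  node10: runs — node8 1->13; result -13.

New value of node10: -13.
Derived signals that run: node7, node8, node10 — 3 in total.
Values that change: input3, node7, node8, node10.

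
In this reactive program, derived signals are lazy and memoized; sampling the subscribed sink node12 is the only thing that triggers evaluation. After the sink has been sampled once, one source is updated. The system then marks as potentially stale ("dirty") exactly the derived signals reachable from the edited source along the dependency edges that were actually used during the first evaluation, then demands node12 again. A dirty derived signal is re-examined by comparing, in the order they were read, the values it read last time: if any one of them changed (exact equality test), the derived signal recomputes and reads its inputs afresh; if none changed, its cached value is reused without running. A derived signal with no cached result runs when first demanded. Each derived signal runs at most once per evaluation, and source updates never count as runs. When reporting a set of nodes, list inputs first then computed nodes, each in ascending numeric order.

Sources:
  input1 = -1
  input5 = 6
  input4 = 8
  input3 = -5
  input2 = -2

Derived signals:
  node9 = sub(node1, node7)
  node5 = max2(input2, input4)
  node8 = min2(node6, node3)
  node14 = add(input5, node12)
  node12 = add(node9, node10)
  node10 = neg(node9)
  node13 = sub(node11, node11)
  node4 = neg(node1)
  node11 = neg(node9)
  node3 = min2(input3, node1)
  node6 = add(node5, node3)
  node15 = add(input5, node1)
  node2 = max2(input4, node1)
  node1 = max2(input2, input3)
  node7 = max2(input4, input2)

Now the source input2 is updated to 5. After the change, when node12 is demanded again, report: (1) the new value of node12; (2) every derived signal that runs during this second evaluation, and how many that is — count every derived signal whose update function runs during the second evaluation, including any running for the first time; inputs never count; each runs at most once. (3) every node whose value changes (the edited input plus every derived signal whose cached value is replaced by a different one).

Demanding node12 again yields 0.
5 derived signals run: node1, node7, node9, node10, node12.
The nodes whose values change: input2, node1, node9, node10.

First demand of the output computes:
  node1 = max2(-2, -5) = -2
  node7 = max2(8, -2) = 8
  node9 = sub(-2, 8) = -10
  node10 = neg(-10) = 10
  node12 = add(-10, 10) = 0

After the edit, cleaning proceeds:
  node1: a read changed (input2 -2->5) — executes, giving 5.
  node7: a read changed (input2 -2->5) — executes, giving 8 — identical to its old value.
  node9: a read changed (node1 -2->5) — executes, giving -3.
  node10: a read changed (node9 -10->-3) — executes, giving 3.
  node12: a read changed (node9 -10->-3; node10 10->3) — executes, giving 0 — identical to its old value.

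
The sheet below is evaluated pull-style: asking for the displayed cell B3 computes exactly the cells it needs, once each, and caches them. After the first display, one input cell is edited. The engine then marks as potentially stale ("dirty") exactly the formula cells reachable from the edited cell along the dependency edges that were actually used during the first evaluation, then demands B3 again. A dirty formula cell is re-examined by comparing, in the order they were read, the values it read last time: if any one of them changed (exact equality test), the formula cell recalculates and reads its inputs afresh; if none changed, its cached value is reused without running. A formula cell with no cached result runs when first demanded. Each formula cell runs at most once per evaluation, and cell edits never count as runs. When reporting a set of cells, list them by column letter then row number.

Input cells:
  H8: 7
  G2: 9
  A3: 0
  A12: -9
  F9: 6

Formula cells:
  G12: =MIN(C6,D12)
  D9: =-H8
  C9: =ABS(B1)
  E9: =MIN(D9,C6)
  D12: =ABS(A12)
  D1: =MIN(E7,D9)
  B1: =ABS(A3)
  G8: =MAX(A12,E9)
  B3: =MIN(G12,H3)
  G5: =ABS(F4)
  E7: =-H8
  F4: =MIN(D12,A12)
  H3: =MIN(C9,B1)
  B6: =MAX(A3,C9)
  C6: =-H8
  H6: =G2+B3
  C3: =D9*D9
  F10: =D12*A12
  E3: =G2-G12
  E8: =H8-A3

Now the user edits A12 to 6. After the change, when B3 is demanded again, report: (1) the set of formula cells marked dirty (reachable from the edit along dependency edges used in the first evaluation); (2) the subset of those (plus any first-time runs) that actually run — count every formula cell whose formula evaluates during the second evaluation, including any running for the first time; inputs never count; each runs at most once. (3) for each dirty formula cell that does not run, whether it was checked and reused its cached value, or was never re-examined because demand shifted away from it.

First demand of the output computes:
  B1 = ABS(0) = 0
  C6 = -(7) = -7
  C9 = ABS(0) = 0
  D12 = ABS(-9) = 9
  G12 = MIN(-7, 9) = -7
  H3 = MIN(0, 0) = 0
  B3 = MIN(-7, 0) = -7

After the edit, cleaning proceeds:
  D12: a read changed (A12 -9->6) — executes, giving 6.
  G12: a read changed (D12 9->6) — executes, giving -7 — identical to its old value.
  B3: dirty, but its reads are unchanged (G12 unchanged, H3 unchanged); cached -7 stands.

Note the absorption at G12: it re-runs yet its value is the same, leaving the output's value untouched.

The edit dirties: B3, D12, G12.
2 formula cells run: D12, G12.
Cache hits after checking: B3.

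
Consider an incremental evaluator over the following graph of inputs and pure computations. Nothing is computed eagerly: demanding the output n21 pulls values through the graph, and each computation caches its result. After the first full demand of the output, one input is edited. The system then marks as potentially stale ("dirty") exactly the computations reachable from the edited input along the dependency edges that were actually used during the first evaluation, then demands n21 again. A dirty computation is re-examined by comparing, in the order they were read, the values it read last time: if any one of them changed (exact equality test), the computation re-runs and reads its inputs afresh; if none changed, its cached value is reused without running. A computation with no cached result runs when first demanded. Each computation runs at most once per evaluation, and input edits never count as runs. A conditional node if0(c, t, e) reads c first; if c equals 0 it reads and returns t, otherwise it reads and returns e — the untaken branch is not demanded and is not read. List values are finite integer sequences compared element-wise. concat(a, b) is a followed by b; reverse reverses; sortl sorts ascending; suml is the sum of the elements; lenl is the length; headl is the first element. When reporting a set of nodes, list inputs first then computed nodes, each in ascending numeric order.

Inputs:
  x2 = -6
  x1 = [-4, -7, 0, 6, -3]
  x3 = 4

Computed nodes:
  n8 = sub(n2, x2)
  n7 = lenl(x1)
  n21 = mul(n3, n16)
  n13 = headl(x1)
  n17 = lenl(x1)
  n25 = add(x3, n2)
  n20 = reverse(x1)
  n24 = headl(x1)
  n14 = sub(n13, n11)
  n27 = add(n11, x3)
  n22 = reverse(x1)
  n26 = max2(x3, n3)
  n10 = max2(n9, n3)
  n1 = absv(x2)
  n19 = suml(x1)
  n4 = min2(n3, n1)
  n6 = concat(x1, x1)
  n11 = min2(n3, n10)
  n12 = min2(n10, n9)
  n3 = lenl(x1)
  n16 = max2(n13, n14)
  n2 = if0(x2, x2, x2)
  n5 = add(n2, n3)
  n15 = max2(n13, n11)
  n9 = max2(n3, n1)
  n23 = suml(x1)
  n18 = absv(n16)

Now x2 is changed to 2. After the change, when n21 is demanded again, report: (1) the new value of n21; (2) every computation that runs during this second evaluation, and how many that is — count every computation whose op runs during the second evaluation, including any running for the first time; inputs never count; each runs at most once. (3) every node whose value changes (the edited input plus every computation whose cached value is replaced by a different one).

Initial pass — values computed on the first demand:
  n1 = absv(-6) = 6
  n3 = lenl([-4, -7, 0, 6, -3]) = 5
  n9 = max2(5, 6) = 6
  n10 = max2(6, 5) = 6
  n11 = min2(5, 6) = 5
  n13 = headl([-4, -7, 0, 6, -3]) = -4
  n14 = sub(-4, 5) = -9
  n16 = max2(-4, -9) = -4
  n21 = mul(5, -4) = -20

Second demand — change propagation:
  n1: re-runs because x2 -6->2; new result 2.
  n9: re-runs because n1 6->2; new result 5.
  n10: re-runs because n9 6->5; new result 5.
  n11: re-runs because n10 6->5; new result 5 (unchanged).
  n14: re-examined; everything it read last time is the same (n13 unchanged, n11 unchanged) — cache -9 kept, no run.
  n16: re-examined; everything it read last time is the same (n13 unchanged, n14 unchanged) — cache -4 kept, no run.
  n21: re-examined; everything it read last time is the same (n3 unchanged, n16 unchanged) — cache -20 kept, no run.

The important point: n11 recomputes to an identical value, and the output ends up unchanged.

n21 now evaluates to -20.
Run set: n1, n9, n10, n11 (4 run).
Changed values: x2, n1, n9, n10.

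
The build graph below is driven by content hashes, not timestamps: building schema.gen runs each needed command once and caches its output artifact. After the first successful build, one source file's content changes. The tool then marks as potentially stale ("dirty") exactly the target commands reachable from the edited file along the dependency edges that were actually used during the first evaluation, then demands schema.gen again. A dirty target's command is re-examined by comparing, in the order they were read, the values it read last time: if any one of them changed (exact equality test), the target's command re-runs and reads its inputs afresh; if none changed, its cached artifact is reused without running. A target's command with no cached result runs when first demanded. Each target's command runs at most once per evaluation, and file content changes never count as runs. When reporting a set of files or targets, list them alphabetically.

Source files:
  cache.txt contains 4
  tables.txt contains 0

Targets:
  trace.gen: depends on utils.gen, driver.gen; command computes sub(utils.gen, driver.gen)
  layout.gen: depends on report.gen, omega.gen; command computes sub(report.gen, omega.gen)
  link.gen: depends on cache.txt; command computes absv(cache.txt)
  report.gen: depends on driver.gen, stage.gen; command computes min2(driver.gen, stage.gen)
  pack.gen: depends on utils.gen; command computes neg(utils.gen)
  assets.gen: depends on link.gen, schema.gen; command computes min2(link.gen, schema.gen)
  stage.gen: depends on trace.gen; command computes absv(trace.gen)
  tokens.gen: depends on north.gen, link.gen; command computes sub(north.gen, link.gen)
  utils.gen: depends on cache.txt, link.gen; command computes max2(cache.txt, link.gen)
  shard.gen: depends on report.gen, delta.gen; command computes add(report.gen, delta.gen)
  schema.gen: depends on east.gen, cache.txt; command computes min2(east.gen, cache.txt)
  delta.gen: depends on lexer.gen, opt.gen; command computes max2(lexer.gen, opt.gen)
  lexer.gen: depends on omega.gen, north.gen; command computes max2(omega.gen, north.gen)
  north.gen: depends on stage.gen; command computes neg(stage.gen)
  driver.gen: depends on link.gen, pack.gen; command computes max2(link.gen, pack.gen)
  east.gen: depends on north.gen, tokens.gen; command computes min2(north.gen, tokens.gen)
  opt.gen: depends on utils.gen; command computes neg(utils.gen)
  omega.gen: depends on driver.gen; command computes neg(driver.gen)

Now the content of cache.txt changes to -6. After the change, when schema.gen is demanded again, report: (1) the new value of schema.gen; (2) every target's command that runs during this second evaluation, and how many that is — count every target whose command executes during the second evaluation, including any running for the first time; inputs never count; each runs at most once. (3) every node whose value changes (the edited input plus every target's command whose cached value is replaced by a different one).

schema.gen now evaluates to -6.
Run set: driver.gen, east.gen, link.gen, pack.gen, schema.gen, tokens.gen, trace.gen, utils.gen (8 run).
Changed values: cache.txt, driver.gen, east.gen, link.gen, pack.gen, schema.gen, tokens.gen, utils.gen.
The important point: at stage.gen every value read last time is unchanged, so the dirty flag clears without a run.

Initial pass — values computed on the first demand:
  link.gen = absv(4) = 4
  utils.gen = max2(4, 4) = 4
  pack.gen = neg(4) = -4
  driver.gen = max2(4, -4) = 4
  trace.gen = sub(4, 4) = 0
  stage.gen = absv(0) = 0
  north.gen = neg(0) = 0
  tokens.gen = sub(0, 4) = -4
  east.gen = min2(0, -4) = -4
  schema.gen = min2(-4, 4) = -4

Second demand — change propagation:
  link.gen: re-runs because cache.txt 4->-6; new result 6.
  utils.gen: re-runs because cache.txt 4->-6; link.gen 4->6; new result 6.
  pack.gen: re-runs because utils.gen 4->6; new result -6.
  driver.gen: re-runs because link.gen 4->6; pack.gen -4->-6; new result 6.
  trace.gen: re-runs because utils.gen 4->6; driver.gen 4->6; new result 0 (unchanged).
  stage.gen: re-examined; everything it read last time is the same (trace.gen unchanged) — cache 0 kept, no run.
  north.gen: re-examined; everything it read last time is the same (stage.gen unchanged) — cache 0 kept, no run.
  tokens.gen: re-runs because link.gen 4->6; new result -6.
  east.gen: re-runs because tokens.gen -4->-6; new result -6.
  schema.gen: re-runs because east.gen -4->-6; cache.txt 4->-6; new result -6.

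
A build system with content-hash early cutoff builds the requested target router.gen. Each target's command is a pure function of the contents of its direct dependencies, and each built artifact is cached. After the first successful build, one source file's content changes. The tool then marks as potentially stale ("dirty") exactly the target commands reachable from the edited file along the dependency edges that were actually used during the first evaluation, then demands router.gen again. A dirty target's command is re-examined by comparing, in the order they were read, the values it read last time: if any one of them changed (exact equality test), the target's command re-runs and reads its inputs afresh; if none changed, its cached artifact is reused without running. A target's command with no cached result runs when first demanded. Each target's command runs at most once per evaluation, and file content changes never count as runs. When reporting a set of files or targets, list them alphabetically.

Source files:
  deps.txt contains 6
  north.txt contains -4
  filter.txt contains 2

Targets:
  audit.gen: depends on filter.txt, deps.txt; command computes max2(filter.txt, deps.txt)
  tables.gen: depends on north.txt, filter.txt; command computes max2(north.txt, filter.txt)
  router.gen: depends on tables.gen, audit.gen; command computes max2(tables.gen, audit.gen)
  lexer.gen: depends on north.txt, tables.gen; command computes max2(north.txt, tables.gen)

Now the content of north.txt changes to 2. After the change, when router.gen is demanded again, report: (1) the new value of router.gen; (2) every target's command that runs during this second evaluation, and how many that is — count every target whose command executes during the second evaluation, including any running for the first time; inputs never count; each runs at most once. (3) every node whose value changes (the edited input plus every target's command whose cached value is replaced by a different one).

First evaluation (everything demanded from the output):
  audit.gen = max2(2, 6) = 6
  tables.gen = max2(-4, 2) = 2
  router.gen = max2(2, 6) = 6

Propagation after the edit:
  tables.gen: runs — north.txt -4->2; result 2 (same value as before).
  router.gen: checked — values it read are unchanged (tables.gen unchanged, audit.gen unchanged); reused cached 6 without running.

Key observation: the change is absorbed at tables.gen — it re-runs but produces the same value, and the output's value is unchanged.

New value of router.gen: 6.
Target commands that run: tables.gen — 1 in total.
Values that change: north.txt.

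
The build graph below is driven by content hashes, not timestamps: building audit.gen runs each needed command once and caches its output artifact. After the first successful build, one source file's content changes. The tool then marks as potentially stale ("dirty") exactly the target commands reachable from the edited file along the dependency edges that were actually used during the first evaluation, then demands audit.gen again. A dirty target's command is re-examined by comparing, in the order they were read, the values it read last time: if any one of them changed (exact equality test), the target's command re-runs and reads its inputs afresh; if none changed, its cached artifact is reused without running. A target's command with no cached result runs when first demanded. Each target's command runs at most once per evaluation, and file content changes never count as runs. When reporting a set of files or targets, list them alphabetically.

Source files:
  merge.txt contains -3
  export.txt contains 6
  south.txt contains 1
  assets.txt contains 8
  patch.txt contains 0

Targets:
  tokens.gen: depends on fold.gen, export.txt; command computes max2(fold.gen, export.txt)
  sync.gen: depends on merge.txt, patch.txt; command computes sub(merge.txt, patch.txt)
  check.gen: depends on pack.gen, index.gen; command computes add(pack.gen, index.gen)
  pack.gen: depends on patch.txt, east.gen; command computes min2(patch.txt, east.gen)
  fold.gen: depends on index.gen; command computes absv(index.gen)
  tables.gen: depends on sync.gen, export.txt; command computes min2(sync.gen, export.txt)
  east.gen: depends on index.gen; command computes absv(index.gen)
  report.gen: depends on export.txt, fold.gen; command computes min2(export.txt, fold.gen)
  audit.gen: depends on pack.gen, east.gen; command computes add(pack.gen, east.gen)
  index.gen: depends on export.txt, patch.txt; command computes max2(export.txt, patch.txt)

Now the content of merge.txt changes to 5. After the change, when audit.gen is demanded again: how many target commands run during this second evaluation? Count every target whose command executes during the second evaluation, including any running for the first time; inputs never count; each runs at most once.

Initial pass — values computed on the first demand:
  index.gen = max2(6, 0) = 6
  east.gen = absv(6) = 6
  pack.gen = min2(0, 6) = 0
  audit.gen = add(0, 6) = 6

Second demand — change propagation:
  no demanded computation ever read merge.txt, so the edit dirties nothing and nothing runs.

The important point: nothing the output needs ever reads merge.txt, so the edit is invisible to it.

Run set: none (0 run).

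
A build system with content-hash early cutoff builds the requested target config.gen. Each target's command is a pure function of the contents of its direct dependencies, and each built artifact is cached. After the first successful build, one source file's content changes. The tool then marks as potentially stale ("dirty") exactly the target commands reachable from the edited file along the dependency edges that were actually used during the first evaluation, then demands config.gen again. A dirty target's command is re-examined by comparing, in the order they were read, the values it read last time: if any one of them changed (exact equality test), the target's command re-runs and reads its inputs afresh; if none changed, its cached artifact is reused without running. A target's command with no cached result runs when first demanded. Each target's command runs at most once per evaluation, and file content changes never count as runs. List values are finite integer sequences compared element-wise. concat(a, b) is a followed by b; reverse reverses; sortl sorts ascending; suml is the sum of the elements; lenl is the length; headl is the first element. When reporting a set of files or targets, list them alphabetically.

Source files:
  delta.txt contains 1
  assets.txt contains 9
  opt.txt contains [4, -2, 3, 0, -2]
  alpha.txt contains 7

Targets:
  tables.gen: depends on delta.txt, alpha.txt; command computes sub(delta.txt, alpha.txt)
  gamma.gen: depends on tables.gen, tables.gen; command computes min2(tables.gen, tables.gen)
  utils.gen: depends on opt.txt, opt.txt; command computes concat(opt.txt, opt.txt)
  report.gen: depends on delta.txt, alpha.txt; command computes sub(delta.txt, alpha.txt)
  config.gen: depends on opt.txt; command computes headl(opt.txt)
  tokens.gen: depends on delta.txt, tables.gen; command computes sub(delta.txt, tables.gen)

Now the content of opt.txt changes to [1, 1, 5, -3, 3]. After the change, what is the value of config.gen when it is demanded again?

New value of config.gen: 1.

First evaluation (everything demanded from the output):
  config.gen = headl([4, -2, 3, 0, -2]) = 4

Propagation after the edit:
  config.gen: runs — opt.txt [4, -2, 3, 0, -2]->[1, 1, 5, -3, 3]; result 1.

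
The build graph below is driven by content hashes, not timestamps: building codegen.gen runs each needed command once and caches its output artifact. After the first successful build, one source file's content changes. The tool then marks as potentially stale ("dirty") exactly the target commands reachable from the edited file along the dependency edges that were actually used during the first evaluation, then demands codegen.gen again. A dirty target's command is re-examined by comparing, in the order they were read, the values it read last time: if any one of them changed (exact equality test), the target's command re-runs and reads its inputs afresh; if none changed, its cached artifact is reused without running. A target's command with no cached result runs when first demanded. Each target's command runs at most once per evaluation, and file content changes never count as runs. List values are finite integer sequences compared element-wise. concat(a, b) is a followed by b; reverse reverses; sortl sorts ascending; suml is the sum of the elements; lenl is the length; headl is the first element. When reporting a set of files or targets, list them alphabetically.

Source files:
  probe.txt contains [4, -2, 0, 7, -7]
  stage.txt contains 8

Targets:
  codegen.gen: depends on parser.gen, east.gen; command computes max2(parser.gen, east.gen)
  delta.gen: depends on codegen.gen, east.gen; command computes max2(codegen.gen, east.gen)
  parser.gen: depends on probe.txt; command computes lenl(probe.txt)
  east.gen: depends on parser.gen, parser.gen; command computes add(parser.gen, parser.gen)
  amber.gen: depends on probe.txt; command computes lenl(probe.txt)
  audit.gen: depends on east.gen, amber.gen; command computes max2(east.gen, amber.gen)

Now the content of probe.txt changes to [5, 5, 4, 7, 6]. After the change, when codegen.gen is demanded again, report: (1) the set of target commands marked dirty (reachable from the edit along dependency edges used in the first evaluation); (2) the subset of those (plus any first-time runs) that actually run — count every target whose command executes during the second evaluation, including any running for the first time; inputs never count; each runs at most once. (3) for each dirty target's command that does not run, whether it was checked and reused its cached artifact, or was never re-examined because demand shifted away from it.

Initial pass — values computed on the first demand:
  parser.gen = lenl([4, -2, 0, 7, -7]) = 5
  east.gen = add(5, 5) = 10
  codegen.gen = max2(5, 10) = 10

Second demand — change propagation:
  parser.gen: re-runs because probe.txt [4, -2, 0, 7, -7]->[5, 5, 4, 7, 6]; new result 5 (unchanged).
  east.gen: re-examined; everything it read last time is the same (parser.gen unchanged, parser.gen unchanged) — cache 10 kept, no run.
  codegen.gen: re-examined; everything it read last time is the same (parser.gen unchanged, east.gen unchanged) — cache 10 kept, no run.

The important point: parser.gen recomputes to an identical value, and the output ends up unchanged.

Dirty set: codegen.gen, east.gen, parser.gen.
Run set: parser.gen (1 run).
Re-examined without running (cache reused): codegen.gen, east.gen.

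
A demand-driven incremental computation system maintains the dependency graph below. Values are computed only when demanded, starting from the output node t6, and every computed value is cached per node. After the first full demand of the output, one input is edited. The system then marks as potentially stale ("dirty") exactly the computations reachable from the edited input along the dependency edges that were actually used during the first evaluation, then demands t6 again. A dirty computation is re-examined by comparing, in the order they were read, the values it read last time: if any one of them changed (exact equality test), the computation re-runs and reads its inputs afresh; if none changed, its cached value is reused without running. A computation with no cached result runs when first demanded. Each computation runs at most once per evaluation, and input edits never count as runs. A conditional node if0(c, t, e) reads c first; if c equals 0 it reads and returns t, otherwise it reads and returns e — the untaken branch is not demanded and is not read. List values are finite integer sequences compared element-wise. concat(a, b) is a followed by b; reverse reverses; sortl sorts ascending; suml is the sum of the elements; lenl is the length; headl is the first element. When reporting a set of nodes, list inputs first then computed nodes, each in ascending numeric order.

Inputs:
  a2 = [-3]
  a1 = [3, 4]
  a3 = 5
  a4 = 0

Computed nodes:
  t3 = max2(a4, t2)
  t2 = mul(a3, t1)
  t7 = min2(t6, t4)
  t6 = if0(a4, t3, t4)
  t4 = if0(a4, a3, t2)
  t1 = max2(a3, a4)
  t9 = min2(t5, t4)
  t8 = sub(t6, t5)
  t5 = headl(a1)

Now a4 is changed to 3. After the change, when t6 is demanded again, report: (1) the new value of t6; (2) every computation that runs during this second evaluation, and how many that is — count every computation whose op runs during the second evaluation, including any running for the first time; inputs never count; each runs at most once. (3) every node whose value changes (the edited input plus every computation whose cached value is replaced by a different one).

New value of t6: 25.
Computations that run: t1, t4, t6 — 3 in total.
Values that change: a4.
Key observation: a condition flipped, so demand moved to the other branch — t3 is never re-examined.

First evaluation (everything demanded from the output):
  t1 = max2(5, 0) = 5
  t2 = mul(5, 5) = 25
  t3 = max2(0, 25) = 25
  t6 = if0(a4=0 -> then branch t3) = 25

Propagation after the edit:
  t1: runs — a4 0->3; result 5 (same value as before).
  t2: checked — values it read are unchanged (a3 unchanged, t1 unchanged); reused cached 25 without running.
  t3: marked dirty but never re-examined — demand shifted away from it.
  t4: demanded for the first time — runs, produces 25.
  t6: runs — a4 0->3; result 25 (same value as before).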